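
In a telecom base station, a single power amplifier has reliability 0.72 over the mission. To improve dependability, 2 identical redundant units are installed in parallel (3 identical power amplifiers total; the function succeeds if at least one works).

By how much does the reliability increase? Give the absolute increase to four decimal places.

R_before = 0.72
R_after = 1 − (1 − 0.72)^3 = 0.9780
ΔR = 0.9780 − 0.72 = 0.2580

0.2580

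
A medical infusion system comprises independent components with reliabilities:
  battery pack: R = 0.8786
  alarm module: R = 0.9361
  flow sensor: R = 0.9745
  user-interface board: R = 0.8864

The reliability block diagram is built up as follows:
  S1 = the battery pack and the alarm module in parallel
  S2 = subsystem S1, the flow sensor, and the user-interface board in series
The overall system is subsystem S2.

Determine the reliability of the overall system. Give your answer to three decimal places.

Parallel (battery pack and alarm module): 1 − (1 − 0.87860)(1 − 0.93610) = 0.99224
Series ([0.99224], flow sensor, and user-interface board): 0.99224 × 0.97450 × 0.88640 = 0.857

0.857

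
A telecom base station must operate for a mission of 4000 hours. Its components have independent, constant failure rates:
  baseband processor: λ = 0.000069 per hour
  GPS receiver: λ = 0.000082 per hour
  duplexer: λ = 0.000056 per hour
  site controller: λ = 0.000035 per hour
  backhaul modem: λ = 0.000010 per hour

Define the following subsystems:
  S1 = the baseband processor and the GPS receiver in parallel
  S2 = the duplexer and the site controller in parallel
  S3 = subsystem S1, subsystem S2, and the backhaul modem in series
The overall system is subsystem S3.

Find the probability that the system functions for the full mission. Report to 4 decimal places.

0.8725

R(baseband processor) = exp(−0.000069 × 4000) = 0.758813
R(GPS receiver) = exp(−0.000082 × 4000) = 0.720363
R(duplexer) = exp(−0.000056 × 4000) = 0.799315
R(site controller) = exp(−0.000035 × 4000) = 0.869358
R(backhaul modem) = exp(−0.000010 × 4000) = 0.960789
Parallel (baseband processor and GPS receiver): 1 − (1 − 0.758813)(1 − 0.720363) = 0.932555
Parallel (duplexer and site controller): 1 − (1 − 0.799315)(1 − 0.869358) = 0.973782
Series ([0.932555], [0.973782], and backhaul modem): 0.932555 × 0.973782 × 0.960789 = 0.8725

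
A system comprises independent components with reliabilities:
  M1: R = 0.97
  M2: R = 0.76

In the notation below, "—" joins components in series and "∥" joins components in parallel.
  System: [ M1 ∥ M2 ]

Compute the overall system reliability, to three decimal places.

Parallel (M1 and M2): 1 − (1 − 0.97000)(1 − 0.76000) = 0.993

0.993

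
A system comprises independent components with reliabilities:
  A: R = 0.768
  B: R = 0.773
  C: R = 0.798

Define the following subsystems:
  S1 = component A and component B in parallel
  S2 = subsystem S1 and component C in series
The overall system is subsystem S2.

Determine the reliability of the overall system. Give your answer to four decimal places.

0.7560

Parallel (A and B): 1 − (1 − 0.768000)(1 − 0.773000) = 0.947336
Series ([0.947336] and C): 0.947336 × 0.798000 = 0.7560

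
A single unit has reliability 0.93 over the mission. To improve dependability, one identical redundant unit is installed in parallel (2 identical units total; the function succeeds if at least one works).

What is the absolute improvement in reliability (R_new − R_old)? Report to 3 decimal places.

0.065

R_before = 0.93
R_after = 1 − (1 − 0.93)^2 = 0.995
ΔR = 0.995 − 0.93 = 0.065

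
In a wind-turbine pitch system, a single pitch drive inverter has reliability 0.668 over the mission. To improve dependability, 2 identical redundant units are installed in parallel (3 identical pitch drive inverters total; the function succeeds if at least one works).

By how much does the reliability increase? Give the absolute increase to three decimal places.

R_before = 0.668
R_after = 1 − (1 − 0.668)^3 = 0.963
ΔR = 0.963 − 0.668 = 0.295

0.295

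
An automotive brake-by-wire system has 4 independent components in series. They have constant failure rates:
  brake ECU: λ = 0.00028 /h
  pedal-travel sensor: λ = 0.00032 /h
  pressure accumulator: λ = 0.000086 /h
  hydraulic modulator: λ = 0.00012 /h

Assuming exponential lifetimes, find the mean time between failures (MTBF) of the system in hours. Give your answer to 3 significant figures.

Series of exponential components: λ_sys = Σ λ_i
λ_sys = 0.00028 + 0.00032 + 0.000086 + 0.00012 = 8.0600e-04 /h
MTBF = 1 / λ_sys = 1240 h

1240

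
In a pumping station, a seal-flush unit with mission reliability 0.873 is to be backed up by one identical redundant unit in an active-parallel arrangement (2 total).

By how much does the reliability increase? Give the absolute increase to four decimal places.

0.1109

R_before = 0.873
R_after = 1 − (1 − 0.873)^2 = 0.9839
ΔR = 0.9839 − 0.873 = 0.1109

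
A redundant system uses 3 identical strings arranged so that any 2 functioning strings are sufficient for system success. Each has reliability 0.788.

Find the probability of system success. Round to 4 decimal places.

0.8842

R = Σ_{i=2}^{3} C(3,i) p^i (1−p)^{3−i} with p = 0.788
C(3,2)·0.788^2·0.212^1 = 0.394920
C(3,3)·0.788^3·0.212^0 = 0.489304
Sum = 0.8842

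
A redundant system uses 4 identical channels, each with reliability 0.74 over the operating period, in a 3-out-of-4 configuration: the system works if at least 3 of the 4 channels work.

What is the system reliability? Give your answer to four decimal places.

R = Σ_{i=3}^{4} C(4,i) p^i (1−p)^{4−i} with p = 0.74
C(4,3)·0.74^3·0.26^1 = 0.421433
C(4,4)·0.74^4·0.26^0 = 0.299866
Sum = 0.7213

0.7213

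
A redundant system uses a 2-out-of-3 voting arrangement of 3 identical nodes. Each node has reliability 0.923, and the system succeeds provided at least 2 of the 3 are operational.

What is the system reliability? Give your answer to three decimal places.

R = Σ_{i=2}^{3} C(3,i) p^i (1−p)^{3−i} with p = 0.923
C(3,2)·0.923^2·0.077^1 = 0.19680
C(3,3)·0.923^3·0.077^0 = 0.78633
Sum = 0.983

0.983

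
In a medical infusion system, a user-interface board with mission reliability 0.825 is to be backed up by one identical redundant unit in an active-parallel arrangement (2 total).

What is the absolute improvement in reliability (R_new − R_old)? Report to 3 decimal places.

R_before = 0.825
R_after = 1 − (1 − 0.825)^2 = 0.969
ΔR = 0.969 − 0.825 = 0.144

0.144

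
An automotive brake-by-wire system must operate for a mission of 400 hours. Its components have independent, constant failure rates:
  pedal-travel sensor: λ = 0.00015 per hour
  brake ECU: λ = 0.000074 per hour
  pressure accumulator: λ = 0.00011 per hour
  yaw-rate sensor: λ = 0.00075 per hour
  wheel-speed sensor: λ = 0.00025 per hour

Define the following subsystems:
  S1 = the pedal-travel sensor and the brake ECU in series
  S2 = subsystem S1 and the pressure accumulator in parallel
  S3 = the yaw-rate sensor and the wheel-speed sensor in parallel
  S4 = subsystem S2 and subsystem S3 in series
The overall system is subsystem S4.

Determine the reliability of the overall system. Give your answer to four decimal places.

0.9717

R(pedal-travel sensor) = exp(−0.00015 × 400) = 0.941765
R(brake ECU) = exp(−0.000074 × 400) = 0.970834
R(pressure accumulator) = exp(−0.00011 × 400) = 0.956954
R(yaw-rate sensor) = exp(−0.00075 × 400) = 0.740818
R(wheel-speed sensor) = exp(−0.00025 × 400) = 0.904837
Series (pedal-travel sensor and brake ECU): 0.941765 × 0.970834 = 0.914297
Parallel ([0.914297] and pressure accumulator): 1 − (1 − 0.914297)(1 − 0.956954) = 0.996311
Parallel (yaw-rate sensor and wheel-speed sensor): 1 − (1 − 0.740818)(1 − 0.904837) = 0.975335
Series ([0.996311] and [0.975335]): 0.996311 × 0.975335 = 0.9717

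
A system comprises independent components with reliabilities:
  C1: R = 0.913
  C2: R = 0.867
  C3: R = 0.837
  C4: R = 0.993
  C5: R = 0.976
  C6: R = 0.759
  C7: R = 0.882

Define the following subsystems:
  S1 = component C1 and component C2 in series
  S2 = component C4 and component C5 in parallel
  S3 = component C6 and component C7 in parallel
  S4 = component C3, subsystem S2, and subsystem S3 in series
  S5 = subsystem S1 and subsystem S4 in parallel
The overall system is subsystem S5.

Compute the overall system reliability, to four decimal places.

0.9610

Series (C1 and C2): 0.913000 × 0.867000 = 0.791571
Parallel (C4 and C5): 1 − (1 − 0.993000)(1 − 0.976000) = 0.999832
Parallel (C6 and C7): 1 − (1 − 0.759000)(1 − 0.882000) = 0.971562
Series (C3, [0.999832], and [0.971562]): 0.837000 × 0.999832 × 0.971562 = 0.813061
Parallel ([0.791571] and [0.813061]): 1 − (1 − 0.791571)(1 − 0.813061) = 0.9610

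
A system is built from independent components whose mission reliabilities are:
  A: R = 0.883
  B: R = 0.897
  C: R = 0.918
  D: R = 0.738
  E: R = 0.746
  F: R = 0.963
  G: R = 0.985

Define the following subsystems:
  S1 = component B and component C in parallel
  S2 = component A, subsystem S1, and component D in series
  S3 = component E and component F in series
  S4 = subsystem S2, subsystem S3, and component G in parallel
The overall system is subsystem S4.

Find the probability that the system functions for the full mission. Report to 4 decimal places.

Parallel (B and C): 1 − (1 − 0.897000)(1 − 0.918000) = 0.991554
Series (A, [0.991554], and D): 0.883000 × 0.991554 × 0.738000 = 0.646150
Series (E and F): 0.746000 × 0.963000 = 0.718398
Parallel ([0.646150], [0.718398], and G): 1 − (1 − 0.646150)(1 − 0.718398)(1 − 0.985000) = 0.9985

0.9985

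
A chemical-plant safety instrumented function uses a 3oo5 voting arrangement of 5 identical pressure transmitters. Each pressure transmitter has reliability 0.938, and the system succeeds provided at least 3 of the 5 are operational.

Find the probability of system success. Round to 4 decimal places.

R = Σ_{i=3}^{5} C(5,i) p^i (1−p)^{5−i} with p = 0.938
C(5,3)·0.938^3·0.062^2 = 0.031724
C(5,4)·0.938^4·0.062^1 = 0.239979
C(5,5)·0.938^5·0.062^0 = 0.726130
Sum = 0.9978

0.9978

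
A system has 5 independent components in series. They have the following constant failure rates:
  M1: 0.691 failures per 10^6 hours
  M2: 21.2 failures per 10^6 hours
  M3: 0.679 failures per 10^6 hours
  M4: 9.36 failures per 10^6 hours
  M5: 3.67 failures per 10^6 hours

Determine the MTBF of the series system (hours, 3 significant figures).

28100

Series of exponential components: λ_sys = Σ λ_i
λ_sys = 0.000000691 + 0.0000212 + 0.000000679 + 0.00000936 + 0.00000367 = 3.5600e-05 /h
MTBF = 1 / λ_sys = 28100 h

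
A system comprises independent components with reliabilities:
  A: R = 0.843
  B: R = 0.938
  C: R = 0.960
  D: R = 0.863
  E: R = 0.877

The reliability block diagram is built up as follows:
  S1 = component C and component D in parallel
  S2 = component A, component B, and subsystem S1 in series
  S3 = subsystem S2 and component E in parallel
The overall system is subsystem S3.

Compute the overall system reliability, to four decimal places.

Parallel (C and D): 1 − (1 − 0.960000)(1 − 0.863000) = 0.994520
Series (A, B, and [0.994520]): 0.843000 × 0.938000 × 0.994520 = 0.786401
Parallel ([0.786401] and E): 1 − (1 − 0.786401)(1 − 0.877000) = 0.9737

0.9737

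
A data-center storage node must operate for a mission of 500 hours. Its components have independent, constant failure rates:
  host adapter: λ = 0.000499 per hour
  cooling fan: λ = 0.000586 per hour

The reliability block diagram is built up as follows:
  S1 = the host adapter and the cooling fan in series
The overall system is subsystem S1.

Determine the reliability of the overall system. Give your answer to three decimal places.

0.581

R(host adapter) = exp(−0.000499 × 500) = 0.77919
R(cooling fan) = exp(−0.000586 × 500) = 0.74602
Series (host adapter and cooling fan): 0.77919 × 0.74602 = 0.581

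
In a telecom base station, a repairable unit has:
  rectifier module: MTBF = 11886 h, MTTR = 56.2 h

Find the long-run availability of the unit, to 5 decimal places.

0.99529

A(rectifier module) = MTBF/(MTBF+MTTR) = 11886/(11886+56.2) = 0.99529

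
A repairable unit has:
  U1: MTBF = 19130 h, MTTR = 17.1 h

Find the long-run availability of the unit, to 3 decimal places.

A(U1) = MTBF/(MTBF+MTTR) = 19130/(19130+17.1) = 0.999

0.999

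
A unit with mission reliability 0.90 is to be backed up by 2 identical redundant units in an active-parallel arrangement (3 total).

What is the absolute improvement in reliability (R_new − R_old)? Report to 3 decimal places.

0.099

R_before = 0.90
R_after = 1 − (1 − 0.90)^3 = 0.999
ΔR = 0.999 − 0.90 = 0.099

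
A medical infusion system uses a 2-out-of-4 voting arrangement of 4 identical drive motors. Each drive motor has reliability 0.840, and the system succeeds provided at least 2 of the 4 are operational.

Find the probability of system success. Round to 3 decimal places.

0.986

R = Σ_{i=2}^{4} C(4,i) p^i (1−p)^{4−i} with p = 0.840
C(4,2)·0.840^2·0.160^2 = 0.10838
C(4,3)·0.840^3·0.160^1 = 0.37933
C(4,4)·0.840^4·0.160^0 = 0.49787
Sum = 0.986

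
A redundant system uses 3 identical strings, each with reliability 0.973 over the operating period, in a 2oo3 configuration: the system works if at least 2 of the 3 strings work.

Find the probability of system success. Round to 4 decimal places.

0.9979

R = Σ_{i=2}^{3} C(3,i) p^i (1−p)^{3−i} with p = 0.973
C(3,2)·0.973^2·0.027^1 = 0.076685
C(3,3)·0.973^3·0.027^0 = 0.921167
Sum = 0.9979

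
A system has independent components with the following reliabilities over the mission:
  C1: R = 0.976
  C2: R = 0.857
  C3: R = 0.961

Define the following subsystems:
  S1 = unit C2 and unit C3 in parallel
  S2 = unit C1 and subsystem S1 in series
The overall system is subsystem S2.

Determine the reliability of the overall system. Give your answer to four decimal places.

0.9706

Parallel (C2 and C3): 1 − (1 − 0.857000)(1 − 0.961000) = 0.994423
Series (C1 and [0.994423]): 0.976000 × 0.994423 = 0.9706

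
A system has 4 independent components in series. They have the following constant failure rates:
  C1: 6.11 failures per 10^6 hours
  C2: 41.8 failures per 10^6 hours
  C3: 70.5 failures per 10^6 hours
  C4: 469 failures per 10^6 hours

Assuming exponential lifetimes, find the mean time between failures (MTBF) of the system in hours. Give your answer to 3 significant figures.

1700

Series of exponential components: λ_sys = Σ λ_i
λ_sys = 0.00000611 + 0.0000418 + 0.0000705 + 0.000469 = 5.8741e-04 /h
MTBF = 1 / λ_sys = 1700 h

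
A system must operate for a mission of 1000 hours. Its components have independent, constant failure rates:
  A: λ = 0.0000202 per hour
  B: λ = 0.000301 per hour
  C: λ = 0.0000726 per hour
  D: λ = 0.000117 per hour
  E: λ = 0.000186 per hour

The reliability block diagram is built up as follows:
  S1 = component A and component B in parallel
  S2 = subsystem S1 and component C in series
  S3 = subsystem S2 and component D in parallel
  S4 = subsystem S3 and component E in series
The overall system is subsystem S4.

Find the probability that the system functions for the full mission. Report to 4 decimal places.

R(A) = exp(−0.0000202 × 1000) = 0.980003
R(B) = exp(−0.000301 × 1000) = 0.740078
R(C) = exp(−0.0000726 × 1000) = 0.929973
R(D) = exp(−0.000117 × 1000) = 0.889585
R(E) = exp(−0.000186 × 1000) = 0.830274
Parallel (A and B): 1 − (1 − 0.980003)(1 − 0.740078) = 0.994802
Series ([0.994802] and C): 0.994802 × 0.929973 = 0.925139
Parallel ([0.925139] and D): 1 − (1 − 0.925139)(1 − 0.889585) = 0.991734
Series ([0.991734] and E): 0.991734 × 0.830274 = 0.8234

0.8234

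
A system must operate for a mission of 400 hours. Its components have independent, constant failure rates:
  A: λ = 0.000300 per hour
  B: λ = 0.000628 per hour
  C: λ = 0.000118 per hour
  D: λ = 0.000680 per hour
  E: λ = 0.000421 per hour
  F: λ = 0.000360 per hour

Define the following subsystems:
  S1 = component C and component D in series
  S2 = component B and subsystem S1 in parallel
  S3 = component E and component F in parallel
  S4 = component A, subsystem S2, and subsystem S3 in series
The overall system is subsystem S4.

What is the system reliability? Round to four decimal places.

R(A) = exp(−0.000300 × 400) = 0.886920
R(B) = exp(−0.000628 × 400) = 0.777867
R(C) = exp(−0.000118 × 400) = 0.953897
R(D) = exp(−0.000680 × 400) = 0.761854
R(E) = exp(−0.000421 × 400) = 0.845016
R(F) = exp(−0.000360 × 400) = 0.865888
Series (C and D): 0.953897 × 0.761854 = 0.726730
Parallel (B and [0.726730]): 1 − (1 − 0.777867)(1 − 0.726730) = 0.939298
Parallel (E and F): 1 − (1 − 0.845016)(1 − 0.865888) = 0.979215
Series (A, [0.939298], and [0.979215]): 0.886920 × 0.939298 × 0.979215 = 0.8158

0.8158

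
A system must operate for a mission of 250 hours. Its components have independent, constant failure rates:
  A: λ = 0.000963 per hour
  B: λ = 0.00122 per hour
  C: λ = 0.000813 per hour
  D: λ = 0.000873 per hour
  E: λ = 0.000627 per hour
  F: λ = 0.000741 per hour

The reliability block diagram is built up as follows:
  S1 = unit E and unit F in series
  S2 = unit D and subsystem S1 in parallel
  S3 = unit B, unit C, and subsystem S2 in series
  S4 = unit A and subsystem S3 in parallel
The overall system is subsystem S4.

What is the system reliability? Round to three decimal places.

0.907

R(A) = exp(−0.000963 × 250) = 0.78604
R(B) = exp(−0.00122 × 250) = 0.73712
R(C) = exp(−0.000813 × 250) = 0.81607
R(D) = exp(−0.000873 × 250) = 0.80392
R(E) = exp(−0.000627 × 250) = 0.85492
R(F) = exp(−0.000741 × 250) = 0.83090
Series (E and F): 0.85492 × 0.83090 = 0.71035
Parallel (D and [0.71035]): 1 − (1 − 0.80392)(1 − 0.71035) = 0.94321
Series (B, C, and [0.94321]): 0.73712 × 0.81607 × 0.94321 = 0.56738
Parallel (A and [0.56738]): 1 − (1 − 0.78604)(1 − 0.56738) = 0.907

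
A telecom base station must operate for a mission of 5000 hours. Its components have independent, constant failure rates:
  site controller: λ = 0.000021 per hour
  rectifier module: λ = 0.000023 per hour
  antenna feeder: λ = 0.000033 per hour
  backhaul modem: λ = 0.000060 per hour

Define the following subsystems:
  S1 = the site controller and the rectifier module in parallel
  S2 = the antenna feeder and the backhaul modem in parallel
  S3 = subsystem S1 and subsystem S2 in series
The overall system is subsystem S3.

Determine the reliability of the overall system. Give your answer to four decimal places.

R(site controller) = exp(−0.000021 × 5000) = 0.900325
R(rectifier module) = exp(−0.000023 × 5000) = 0.891366
R(antenna feeder) = exp(−0.000033 × 5000) = 0.847894
R(backhaul modem) = exp(−0.000060 × 5000) = 0.740818
Parallel (site controller and rectifier module): 1 − (1 − 0.900325)(1 − 0.891366) = 0.989172
Parallel (antenna feeder and backhaul modem): 1 − (1 − 0.847894)(1 − 0.740818) = 0.960577
Series ([0.989172] and [0.960577]): 0.989172 × 0.960577 = 0.9502

0.9502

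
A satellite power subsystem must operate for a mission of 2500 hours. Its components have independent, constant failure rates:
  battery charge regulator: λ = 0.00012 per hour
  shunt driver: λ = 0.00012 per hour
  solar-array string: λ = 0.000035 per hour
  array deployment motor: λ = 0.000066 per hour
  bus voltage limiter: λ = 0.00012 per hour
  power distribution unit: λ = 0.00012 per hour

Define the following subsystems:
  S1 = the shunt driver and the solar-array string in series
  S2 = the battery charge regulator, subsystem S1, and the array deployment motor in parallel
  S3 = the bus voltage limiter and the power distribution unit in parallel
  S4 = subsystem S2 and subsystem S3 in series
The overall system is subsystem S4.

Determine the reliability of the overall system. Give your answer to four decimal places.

R(battery charge regulator) = exp(−0.00012 × 2500) = 0.740818
R(shunt driver) = exp(−0.00012 × 2500) = 0.740818
R(solar-array string) = exp(−0.000035 × 2500) = 0.916219
R(array deployment motor) = exp(−0.000066 × 2500) = 0.847894
R(bus voltage limiter) = exp(−0.00012 × 2500) = 0.740818
R(power distribution unit) = exp(−0.00012 × 2500) = 0.740818
Series (shunt driver and solar-array string): 0.740818 × 0.916219 = 0.678752
Parallel (battery charge regulator, [0.678752], and array deployment motor): 1 − (1 − 0.740818)(1 − 0.678752)(1 − 0.847894) = 0.987335
Parallel (bus voltage limiter and power distribution unit): 1 − (1 − 0.740818)(1 − 0.740818) = 0.932825
Series ([0.987335] and [0.932825]): 0.987335 × 0.932825 = 0.9210

0.9210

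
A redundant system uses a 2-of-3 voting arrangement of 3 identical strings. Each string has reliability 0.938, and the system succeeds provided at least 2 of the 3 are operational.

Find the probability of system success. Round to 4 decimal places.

R = Σ_{i=2}^{3} C(3,i) p^i (1−p)^{3−i} with p = 0.938
C(3,2)·0.938^2·0.062^1 = 0.163651
C(3,3)·0.938^3·0.062^0 = 0.825294
Sum = 0.9889

0.9889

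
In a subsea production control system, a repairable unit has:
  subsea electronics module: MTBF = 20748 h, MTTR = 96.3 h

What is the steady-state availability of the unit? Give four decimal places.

A(subsea electronics module) = MTBF/(MTBF+MTTR) = 20748/(20748+96.3) = 0.9954

0.9954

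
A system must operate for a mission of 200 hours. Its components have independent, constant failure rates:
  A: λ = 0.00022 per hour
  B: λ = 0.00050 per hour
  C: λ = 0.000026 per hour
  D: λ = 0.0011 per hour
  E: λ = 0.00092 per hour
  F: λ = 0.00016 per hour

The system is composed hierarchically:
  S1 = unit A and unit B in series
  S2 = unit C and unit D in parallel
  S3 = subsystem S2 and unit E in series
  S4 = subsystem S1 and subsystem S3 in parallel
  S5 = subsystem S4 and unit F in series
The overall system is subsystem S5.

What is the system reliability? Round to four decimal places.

0.9466

R(A) = exp(−0.00022 × 200) = 0.956954
R(B) = exp(−0.00050 × 200) = 0.904837
R(C) = exp(−0.000026 × 200) = 0.994813
R(D) = exp(−0.0011 × 200) = 0.802519
R(E) = exp(−0.00092 × 200) = 0.831936
R(F) = exp(−0.00016 × 200) = 0.968507
Series (A and B): 0.956954 × 0.904837 = 0.865887
Parallel (C and D): 1 − (1 − 0.994813)(1 − 0.802519) = 0.998976
Series ([0.998976] and E): 0.998976 × 0.831936 = 0.831084
Parallel ([0.865887] and [0.831084]): 1 − (1 − 0.865887)(1 − 0.831084) = 0.977346
Series ([0.977346] and F): 0.977346 × 0.968507 = 0.9466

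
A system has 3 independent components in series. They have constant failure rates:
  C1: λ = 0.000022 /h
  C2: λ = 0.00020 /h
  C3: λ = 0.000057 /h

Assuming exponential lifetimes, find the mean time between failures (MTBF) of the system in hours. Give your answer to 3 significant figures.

Series of exponential components: λ_sys = Σ λ_i
λ_sys = 0.000022 + 0.00020 + 0.000057 = 2.7900e-04 /h
MTBF = 1 / λ_sys = 3580 h

3580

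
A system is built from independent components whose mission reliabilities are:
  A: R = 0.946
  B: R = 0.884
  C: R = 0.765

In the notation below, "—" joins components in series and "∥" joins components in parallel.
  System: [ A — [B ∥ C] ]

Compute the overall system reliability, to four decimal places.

Parallel (B and C): 1 − (1 − 0.884000)(1 − 0.765000) = 0.972740
Series (A and [0.972740]): 0.946000 × 0.972740 = 0.9202

0.9202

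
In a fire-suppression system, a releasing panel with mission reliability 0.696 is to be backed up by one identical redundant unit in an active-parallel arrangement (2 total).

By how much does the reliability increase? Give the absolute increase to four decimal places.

R_before = 0.696
R_after = 1 − (1 − 0.696)^2 = 0.9076
ΔR = 0.9076 − 0.696 = 0.2116

0.2116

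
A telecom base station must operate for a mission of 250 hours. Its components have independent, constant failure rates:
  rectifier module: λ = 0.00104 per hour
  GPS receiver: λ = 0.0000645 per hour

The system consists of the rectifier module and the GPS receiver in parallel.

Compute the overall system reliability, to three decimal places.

0.996

R(rectifier module) = exp(−0.00104 × 250) = 0.77105
R(GPS receiver) = exp(−0.0000645 × 250) = 0.98400
Parallel (rectifier module and GPS receiver): 1 − (1 − 0.77105)(1 − 0.98400) = 0.996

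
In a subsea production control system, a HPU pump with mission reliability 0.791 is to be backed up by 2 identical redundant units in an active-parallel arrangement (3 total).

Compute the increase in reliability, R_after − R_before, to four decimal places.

0.1999

R_before = 0.791
R_after = 1 − (1 − 0.791)^3 = 0.9909
ΔR = 0.9909 − 0.791 = 0.1999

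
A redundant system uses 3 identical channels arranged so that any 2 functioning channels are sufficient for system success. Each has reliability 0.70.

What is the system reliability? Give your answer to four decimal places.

0.7840

R = Σ_{i=2}^{3} C(3,i) p^i (1−p)^{3−i} with p = 0.70
C(3,2)·0.70^2·0.30^1 = 0.441000
C(3,3)·0.70^3·0.30^0 = 0.343000
Sum = 0.7840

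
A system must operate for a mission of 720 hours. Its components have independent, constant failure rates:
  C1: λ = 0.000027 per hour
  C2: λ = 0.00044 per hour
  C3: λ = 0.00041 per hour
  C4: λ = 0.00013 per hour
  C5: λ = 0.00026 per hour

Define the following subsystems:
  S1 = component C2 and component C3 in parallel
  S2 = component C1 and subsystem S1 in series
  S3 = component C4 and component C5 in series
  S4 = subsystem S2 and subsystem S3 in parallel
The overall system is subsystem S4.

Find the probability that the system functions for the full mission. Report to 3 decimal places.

R(C1) = exp(−0.000027 × 720) = 0.98075
R(C2) = exp(−0.00044 × 720) = 0.72848
R(C3) = exp(−0.00041 × 720) = 0.74438
R(C4) = exp(−0.00013 × 720) = 0.91065
R(C5) = exp(−0.00026 × 720) = 0.82928
Parallel (C2 and C3): 1 − (1 − 0.72848)(1 − 0.74438) = 0.93059
Series (C1 and [0.93059]): 0.98075 × 0.93059 = 0.91268
Series (C4 and C5): 0.91065 × 0.82928 = 0.75518
Parallel ([0.91268] and [0.75518]): 1 − (1 − 0.91268)(1 − 0.75518) = 0.979

0.979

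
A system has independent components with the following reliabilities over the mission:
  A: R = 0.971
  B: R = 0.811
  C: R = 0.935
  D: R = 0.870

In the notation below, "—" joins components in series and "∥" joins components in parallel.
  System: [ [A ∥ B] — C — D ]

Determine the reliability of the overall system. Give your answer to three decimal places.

Parallel (A and B): 1 − (1 − 0.97100)(1 − 0.81100) = 0.99452
Series ([0.99452], C, and D): 0.99452 × 0.93500 × 0.87000 = 0.809

0.809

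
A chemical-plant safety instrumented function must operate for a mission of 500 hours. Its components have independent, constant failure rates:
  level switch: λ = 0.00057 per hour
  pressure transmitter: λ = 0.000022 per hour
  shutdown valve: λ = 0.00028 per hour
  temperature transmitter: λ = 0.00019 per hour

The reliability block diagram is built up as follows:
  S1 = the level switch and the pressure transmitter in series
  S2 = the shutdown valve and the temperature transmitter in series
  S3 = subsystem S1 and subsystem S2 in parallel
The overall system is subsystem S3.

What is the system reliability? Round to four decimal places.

R(level switch) = exp(−0.00057 × 500) = 0.752014
R(pressure transmitter) = exp(−0.000022 × 500) = 0.989060
R(shutdown valve) = exp(−0.00028 × 500) = 0.869358
R(temperature transmitter) = exp(−0.00019 × 500) = 0.909373
Series (level switch and pressure transmitter): 0.752014 × 0.989060 = 0.743787
Series (shutdown valve and temperature transmitter): 0.869358 × 0.909373 = 0.790571
Parallel ([0.743787] and [0.790571]): 1 − (1 − 0.743787)(1 − 0.790571) = 0.9463

0.9463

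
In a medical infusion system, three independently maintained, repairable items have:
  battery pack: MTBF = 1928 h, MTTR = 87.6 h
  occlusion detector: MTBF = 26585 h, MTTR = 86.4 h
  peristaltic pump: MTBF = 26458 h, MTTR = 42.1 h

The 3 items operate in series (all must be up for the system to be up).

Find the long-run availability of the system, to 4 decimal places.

A(battery pack) = MTBF/(MTBF+MTTR) = 1928/(1928+87.6) = 0.956539
A(occlusion detector) = MTBF/(MTBF+MTTR) = 26585/(26585+86.4) = 0.996761
A(peristaltic pump) = MTBF/(MTBF+MTTR) = 26458/(26458+42.1) = 0.998411
Series availability: 0.956539 × 0.996761 × 0.998411 = 0.9519

0.9519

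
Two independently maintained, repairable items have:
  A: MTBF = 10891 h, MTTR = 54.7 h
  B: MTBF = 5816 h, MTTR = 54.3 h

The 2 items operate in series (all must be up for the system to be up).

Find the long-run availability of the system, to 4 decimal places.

0.9858

A(A) = MTBF/(MTBF+MTTR) = 10891/(10891+54.7) = 0.995003
A(B) = MTBF/(MTBF+MTTR) = 5816/(5816+54.3) = 0.990750
Series availability: 0.995003 × 0.990750 = 0.9858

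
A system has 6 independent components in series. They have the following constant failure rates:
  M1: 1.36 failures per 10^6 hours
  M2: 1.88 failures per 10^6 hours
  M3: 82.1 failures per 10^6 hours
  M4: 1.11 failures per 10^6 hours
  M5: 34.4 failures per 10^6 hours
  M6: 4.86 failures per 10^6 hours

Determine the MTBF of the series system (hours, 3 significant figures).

7950

Series of exponential components: λ_sys = Σ λ_i
λ_sys = 0.00000136 + 0.00000188 + 0.0000821 + 0.00000111 + 0.0000344 + 0.00000486 = 1.2571e-04 /h
MTBF = 1 / λ_sys = 7950 h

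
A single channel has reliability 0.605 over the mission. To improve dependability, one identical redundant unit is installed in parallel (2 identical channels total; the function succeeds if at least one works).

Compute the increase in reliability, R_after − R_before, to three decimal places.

R_before = 0.605
R_after = 1 − (1 − 0.605)^2 = 0.844
ΔR = 0.844 − 0.605 = 0.239

0.239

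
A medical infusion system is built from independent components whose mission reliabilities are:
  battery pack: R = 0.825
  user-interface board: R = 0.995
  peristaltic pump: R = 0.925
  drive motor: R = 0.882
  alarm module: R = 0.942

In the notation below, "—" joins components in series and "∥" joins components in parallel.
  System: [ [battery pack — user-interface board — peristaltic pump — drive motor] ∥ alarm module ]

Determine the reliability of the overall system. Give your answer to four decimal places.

0.9808

Series (battery pack, user-interface board, peristaltic pump, and drive motor): 0.825000 × 0.995000 × 0.925000 × 0.882000 = 0.669711
Parallel ([0.669711] and alarm module): 1 − (1 − 0.669711)(1 − 0.942000) = 0.9808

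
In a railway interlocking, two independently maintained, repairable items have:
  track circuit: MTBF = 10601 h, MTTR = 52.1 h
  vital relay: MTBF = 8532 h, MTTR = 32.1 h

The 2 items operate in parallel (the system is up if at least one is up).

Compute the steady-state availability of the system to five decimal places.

0.99998

A(track circuit) = MTBF/(MTBF+MTTR) = 10601/(10601+52.1) = 0.995109
A(vital relay) = MTBF/(MTBF+MTTR) = 8532/(8532+32.1) = 0.996252
Parallel availability: 1 − (1 − 0.995109)(1 − 0.996252) = 0.99998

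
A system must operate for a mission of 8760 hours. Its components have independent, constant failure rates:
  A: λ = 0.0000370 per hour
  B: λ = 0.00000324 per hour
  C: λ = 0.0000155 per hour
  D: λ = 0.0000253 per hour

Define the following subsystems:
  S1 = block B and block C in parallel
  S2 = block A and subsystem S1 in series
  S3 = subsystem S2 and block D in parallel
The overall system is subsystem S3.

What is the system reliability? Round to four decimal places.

0.9445

R(A) = exp(−0.0000370 × 8760) = 0.723163
R(B) = exp(−0.00000324 × 8760) = 0.972017
R(C) = exp(−0.0000155 × 8760) = 0.873035
R(D) = exp(−0.0000253 × 8760) = 0.801213
Parallel (B and C): 1 − (1 − 0.972017)(1 − 0.873035) = 0.996447
Series (A and [0.996447]): 0.723163 × 0.996447 = 0.720594
Parallel ([0.720594] and D): 1 − (1 − 0.720594)(1 − 0.801213) = 0.9445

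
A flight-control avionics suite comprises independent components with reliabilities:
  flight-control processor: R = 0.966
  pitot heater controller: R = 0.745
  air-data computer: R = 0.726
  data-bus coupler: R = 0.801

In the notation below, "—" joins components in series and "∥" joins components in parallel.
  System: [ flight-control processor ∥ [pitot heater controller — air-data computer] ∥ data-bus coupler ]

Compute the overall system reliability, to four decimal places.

0.9969

Series (pitot heater controller and air-data computer): 0.745000 × 0.726000 = 0.540870
Parallel (flight-control processor, [0.540870], and data-bus coupler): 1 − (1 − 0.966000)(1 − 0.540870)(1 − 0.801000) = 0.9969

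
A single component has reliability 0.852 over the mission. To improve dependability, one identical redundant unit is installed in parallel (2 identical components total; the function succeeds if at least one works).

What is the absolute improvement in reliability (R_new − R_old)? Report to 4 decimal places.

0.1261

R_before = 0.852
R_after = 1 − (1 − 0.852)^2 = 0.9781
ΔR = 0.9781 − 0.852 = 0.1261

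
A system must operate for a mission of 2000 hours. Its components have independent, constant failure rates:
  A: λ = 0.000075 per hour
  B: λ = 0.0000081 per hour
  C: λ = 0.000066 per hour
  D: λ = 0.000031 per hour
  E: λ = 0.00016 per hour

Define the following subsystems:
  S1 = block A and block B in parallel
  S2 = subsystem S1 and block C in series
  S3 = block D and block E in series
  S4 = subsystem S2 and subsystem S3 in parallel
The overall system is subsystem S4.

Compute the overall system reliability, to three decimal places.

R(A) = exp(−0.000075 × 2000) = 0.86071
R(B) = exp(−0.0000081 × 2000) = 0.98393
R(C) = exp(−0.000066 × 2000) = 0.87634
R(D) = exp(−0.000031 × 2000) = 0.93988
R(E) = exp(−0.00016 × 2000) = 0.72615
Parallel (A and B): 1 − (1 − 0.86071)(1 − 0.98393) = 0.99776
Series ([0.99776] and C): 0.99776 × 0.87634 = 0.87438
Series (D and E): 0.93988 × 0.72615 = 0.68249
Parallel ([0.87438] and [0.68249]): 1 − (1 − 0.87438)(1 − 0.68249) = 0.960

0.960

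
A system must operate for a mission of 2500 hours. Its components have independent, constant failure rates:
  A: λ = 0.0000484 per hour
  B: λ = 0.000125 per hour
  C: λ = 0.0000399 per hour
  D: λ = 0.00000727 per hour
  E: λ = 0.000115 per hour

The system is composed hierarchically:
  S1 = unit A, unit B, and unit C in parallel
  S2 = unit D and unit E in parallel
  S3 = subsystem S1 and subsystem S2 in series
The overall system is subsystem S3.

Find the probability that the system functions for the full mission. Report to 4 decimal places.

R(A) = exp(−0.0000484 × 2500) = 0.886034
R(B) = exp(−0.000125 × 2500) = 0.731616
R(C) = exp(−0.0000399 × 2500) = 0.905064
R(D) = exp(−0.00000727 × 2500) = 0.981989
R(E) = exp(−0.000115 × 2500) = 0.750137
Parallel (A, B, and C): 1 − (1 − 0.886034)(1 − 0.731616)(1 − 0.905064) = 0.997096
Parallel (D and E): 1 − (1 − 0.981989)(1 − 0.750137) = 0.995500
Series ([0.997096] and [0.995500]): 0.997096 × 0.995500 = 0.9926

0.9926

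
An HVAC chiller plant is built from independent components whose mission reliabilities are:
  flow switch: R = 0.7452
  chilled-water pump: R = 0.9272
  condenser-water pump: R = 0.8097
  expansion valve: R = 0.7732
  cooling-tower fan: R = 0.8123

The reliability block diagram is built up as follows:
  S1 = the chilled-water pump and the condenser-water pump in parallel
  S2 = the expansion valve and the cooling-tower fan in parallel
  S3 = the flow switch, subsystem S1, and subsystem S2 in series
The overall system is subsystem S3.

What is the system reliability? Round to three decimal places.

0.704

Parallel (chilled-water pump and condenser-water pump): 1 − (1 − 0.92720)(1 − 0.80970) = 0.98615
Parallel (expansion valve and cooling-tower fan): 1 − (1 − 0.77320)(1 − 0.81230) = 0.95743
Series (flow switch, [0.98615], and [0.95743]): 0.74520 × 0.98615 × 0.95743 = 0.704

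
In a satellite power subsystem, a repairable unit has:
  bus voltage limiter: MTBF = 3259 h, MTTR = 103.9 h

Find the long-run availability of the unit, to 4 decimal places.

A(bus voltage limiter) = MTBF/(MTBF+MTTR) = 3259/(3259+103.9) = 0.9691

0.9691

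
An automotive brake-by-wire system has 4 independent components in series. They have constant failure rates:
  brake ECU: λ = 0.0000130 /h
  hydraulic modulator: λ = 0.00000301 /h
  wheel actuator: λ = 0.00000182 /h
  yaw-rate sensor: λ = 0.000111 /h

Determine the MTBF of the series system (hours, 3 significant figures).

7760

Series of exponential components: λ_sys = Σ λ_i
λ_sys = 0.0000130 + 0.00000301 + 0.00000182 + 0.000111 = 1.2883e-04 /h
MTBF = 1 / λ_sys = 7760 h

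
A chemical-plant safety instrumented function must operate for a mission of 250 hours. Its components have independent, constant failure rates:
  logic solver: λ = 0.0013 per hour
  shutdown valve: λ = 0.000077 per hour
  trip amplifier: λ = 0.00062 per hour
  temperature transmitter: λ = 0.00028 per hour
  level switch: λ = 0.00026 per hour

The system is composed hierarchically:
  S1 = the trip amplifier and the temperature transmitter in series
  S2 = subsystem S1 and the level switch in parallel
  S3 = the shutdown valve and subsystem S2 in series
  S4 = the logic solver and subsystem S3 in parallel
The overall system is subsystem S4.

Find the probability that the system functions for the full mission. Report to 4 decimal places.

0.9913

R(logic solver) = exp(−0.0013 × 250) = 0.722527
R(shutdown valve) = exp(−0.000077 × 250) = 0.980934
R(trip amplifier) = exp(−0.00062 × 250) = 0.856415
R(temperature transmitter) = exp(−0.00028 × 250) = 0.932394
R(level switch) = exp(−0.00026 × 250) = 0.937067
Series (trip amplifier and temperature transmitter): 0.856415 × 0.932394 = 0.798516
Parallel ([0.798516] and level switch): 1 − (1 − 0.798516)(1 − 0.937067) = 0.987320
Series (shutdown valve and [0.987320]): 0.980934 × 0.987320 = 0.968496
Parallel (logic solver and [0.968496]): 1 − (1 − 0.722527)(1 − 0.968496) = 0.9913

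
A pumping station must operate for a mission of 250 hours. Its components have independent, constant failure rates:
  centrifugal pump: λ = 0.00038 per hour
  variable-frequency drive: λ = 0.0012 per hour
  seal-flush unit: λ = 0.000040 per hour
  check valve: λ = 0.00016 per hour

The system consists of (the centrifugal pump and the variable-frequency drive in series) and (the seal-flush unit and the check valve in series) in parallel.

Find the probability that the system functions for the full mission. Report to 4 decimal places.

R(centrifugal pump) = exp(−0.00038 × 250) = 0.909373
R(variable-frequency drive) = exp(−0.0012 × 250) = 0.740818
R(seal-flush unit) = exp(−0.000040 × 250) = 0.990050
R(check valve) = exp(−0.00016 × 250) = 0.960789
Series (centrifugal pump and variable-frequency drive): 0.909373 × 0.740818 = 0.673680
Series (seal-flush unit and check valve): 0.990050 × 0.960789 = 0.951229
Parallel ([0.673680] and [0.951229]): 1 − (1 − 0.673680)(1 − 0.951229) = 0.9841

0.9841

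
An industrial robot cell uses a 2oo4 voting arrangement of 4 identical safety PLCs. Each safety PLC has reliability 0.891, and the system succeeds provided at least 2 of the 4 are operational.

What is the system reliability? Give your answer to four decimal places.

0.9952

R = Σ_{i=2}^{4} C(4,i) p^i (1−p)^{4−i} with p = 0.891
C(4,2)·0.891^2·0.109^2 = 0.056593
C(4,3)·0.891^3·0.109^1 = 0.308404
C(4,4)·0.891^4·0.109^0 = 0.630247
Sum = 0.9952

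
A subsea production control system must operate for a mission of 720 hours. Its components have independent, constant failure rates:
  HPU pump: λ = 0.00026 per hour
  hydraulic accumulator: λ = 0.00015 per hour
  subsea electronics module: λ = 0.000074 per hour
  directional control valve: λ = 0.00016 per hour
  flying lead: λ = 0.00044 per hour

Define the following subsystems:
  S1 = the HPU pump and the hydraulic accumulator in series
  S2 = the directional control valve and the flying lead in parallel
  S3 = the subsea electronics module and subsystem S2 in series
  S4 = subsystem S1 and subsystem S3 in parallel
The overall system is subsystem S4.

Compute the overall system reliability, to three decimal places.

R(HPU pump) = exp(−0.00026 × 720) = 0.82928
R(hydraulic accumulator) = exp(−0.00015 × 720) = 0.89763
R(subsea electronics module) = exp(−0.000074 × 720) = 0.94811
R(directional control valve) = exp(−0.00016 × 720) = 0.89119
R(flying lead) = exp(−0.00044 × 720) = 0.72848
Series (HPU pump and hydraulic accumulator): 0.82928 × 0.89763 = 0.74439
Parallel (directional control valve and flying lead): 1 − (1 − 0.89119)(1 − 0.72848) = 0.97046
Series (subsea electronics module and [0.97046]): 0.94811 × 0.97046 = 0.92010
Parallel ([0.74439] and [0.92010]): 1 − (1 − 0.74439)(1 − 0.92010) = 0.980

0.980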